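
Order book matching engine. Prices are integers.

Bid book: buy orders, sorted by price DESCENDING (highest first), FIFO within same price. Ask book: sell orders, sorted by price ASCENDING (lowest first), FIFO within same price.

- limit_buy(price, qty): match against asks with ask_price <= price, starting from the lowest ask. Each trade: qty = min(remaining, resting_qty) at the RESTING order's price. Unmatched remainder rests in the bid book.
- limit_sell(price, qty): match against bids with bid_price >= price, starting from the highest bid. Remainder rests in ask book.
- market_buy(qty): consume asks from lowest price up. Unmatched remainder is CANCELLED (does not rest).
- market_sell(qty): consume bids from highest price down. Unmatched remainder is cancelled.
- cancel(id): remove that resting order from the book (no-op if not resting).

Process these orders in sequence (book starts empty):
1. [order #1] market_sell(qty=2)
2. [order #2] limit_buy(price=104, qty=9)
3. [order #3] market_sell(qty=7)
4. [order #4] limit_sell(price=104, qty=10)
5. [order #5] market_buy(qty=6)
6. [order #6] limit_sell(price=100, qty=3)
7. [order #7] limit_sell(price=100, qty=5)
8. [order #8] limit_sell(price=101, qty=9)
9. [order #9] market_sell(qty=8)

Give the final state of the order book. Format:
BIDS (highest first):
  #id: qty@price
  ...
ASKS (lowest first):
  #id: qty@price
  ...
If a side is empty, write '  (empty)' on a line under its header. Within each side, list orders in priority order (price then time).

After op 1 [order #1] market_sell(qty=2): fills=none; bids=[-] asks=[-]
After op 2 [order #2] limit_buy(price=104, qty=9): fills=none; bids=[#2:9@104] asks=[-]
After op 3 [order #3] market_sell(qty=7): fills=#2x#3:7@104; bids=[#2:2@104] asks=[-]
After op 4 [order #4] limit_sell(price=104, qty=10): fills=#2x#4:2@104; bids=[-] asks=[#4:8@104]
After op 5 [order #5] market_buy(qty=6): fills=#5x#4:6@104; bids=[-] asks=[#4:2@104]
After op 6 [order #6] limit_sell(price=100, qty=3): fills=none; bids=[-] asks=[#6:3@100 #4:2@104]
After op 7 [order #7] limit_sell(price=100, qty=5): fills=none; bids=[-] asks=[#6:3@100 #7:5@100 #4:2@104]
After op 8 [order #8] limit_sell(price=101, qty=9): fills=none; bids=[-] asks=[#6:3@100 #7:5@100 #8:9@101 #4:2@104]
After op 9 [order #9] market_sell(qty=8): fills=none; bids=[-] asks=[#6:3@100 #7:5@100 #8:9@101 #4:2@104]

Answer: BIDS (highest first):
  (empty)
ASKS (lowest first):
  #6: 3@100
  #7: 5@100
  #8: 9@101
  #4: 2@104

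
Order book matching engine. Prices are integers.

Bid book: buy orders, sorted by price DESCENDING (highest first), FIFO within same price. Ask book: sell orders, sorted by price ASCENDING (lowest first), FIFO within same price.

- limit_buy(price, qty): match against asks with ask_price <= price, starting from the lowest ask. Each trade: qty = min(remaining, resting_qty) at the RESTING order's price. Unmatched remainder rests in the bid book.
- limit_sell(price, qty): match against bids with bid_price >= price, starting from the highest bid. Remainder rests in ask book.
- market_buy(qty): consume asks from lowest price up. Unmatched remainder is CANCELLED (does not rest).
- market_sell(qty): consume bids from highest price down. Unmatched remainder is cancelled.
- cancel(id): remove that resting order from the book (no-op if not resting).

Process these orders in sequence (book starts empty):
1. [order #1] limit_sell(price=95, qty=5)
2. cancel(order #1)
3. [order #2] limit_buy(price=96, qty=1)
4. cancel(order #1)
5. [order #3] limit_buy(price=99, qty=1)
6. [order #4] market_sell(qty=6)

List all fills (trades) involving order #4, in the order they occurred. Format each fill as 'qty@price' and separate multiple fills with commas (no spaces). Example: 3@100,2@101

Answer: 1@99,1@96

Derivation:
After op 1 [order #1] limit_sell(price=95, qty=5): fills=none; bids=[-] asks=[#1:5@95]
After op 2 cancel(order #1): fills=none; bids=[-] asks=[-]
After op 3 [order #2] limit_buy(price=96, qty=1): fills=none; bids=[#2:1@96] asks=[-]
After op 4 cancel(order #1): fills=none; bids=[#2:1@96] asks=[-]
After op 5 [order #3] limit_buy(price=99, qty=1): fills=none; bids=[#3:1@99 #2:1@96] asks=[-]
After op 6 [order #4] market_sell(qty=6): fills=#3x#4:1@99 #2x#4:1@96; bids=[-] asks=[-]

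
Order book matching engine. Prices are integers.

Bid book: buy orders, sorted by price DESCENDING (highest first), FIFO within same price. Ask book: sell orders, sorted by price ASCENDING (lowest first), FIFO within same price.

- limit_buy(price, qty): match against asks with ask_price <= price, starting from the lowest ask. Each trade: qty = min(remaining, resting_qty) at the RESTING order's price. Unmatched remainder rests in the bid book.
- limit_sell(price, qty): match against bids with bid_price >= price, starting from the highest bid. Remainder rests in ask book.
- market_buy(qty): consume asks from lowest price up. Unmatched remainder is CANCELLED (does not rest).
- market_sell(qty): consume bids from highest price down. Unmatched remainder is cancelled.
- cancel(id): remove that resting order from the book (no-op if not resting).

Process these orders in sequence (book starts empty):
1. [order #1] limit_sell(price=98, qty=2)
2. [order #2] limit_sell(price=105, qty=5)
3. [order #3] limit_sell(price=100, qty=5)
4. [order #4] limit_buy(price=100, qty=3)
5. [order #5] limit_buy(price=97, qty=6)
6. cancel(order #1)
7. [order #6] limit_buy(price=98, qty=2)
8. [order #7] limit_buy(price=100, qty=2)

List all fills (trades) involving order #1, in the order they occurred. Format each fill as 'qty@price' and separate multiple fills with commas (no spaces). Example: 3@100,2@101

Answer: 2@98

Derivation:
After op 1 [order #1] limit_sell(price=98, qty=2): fills=none; bids=[-] asks=[#1:2@98]
After op 2 [order #2] limit_sell(price=105, qty=5): fills=none; bids=[-] asks=[#1:2@98 #2:5@105]
After op 3 [order #3] limit_sell(price=100, qty=5): fills=none; bids=[-] asks=[#1:2@98 #3:5@100 #2:5@105]
After op 4 [order #4] limit_buy(price=100, qty=3): fills=#4x#1:2@98 #4x#3:1@100; bids=[-] asks=[#3:4@100 #2:5@105]
After op 5 [order #5] limit_buy(price=97, qty=6): fills=none; bids=[#5:6@97] asks=[#3:4@100 #2:5@105]
After op 6 cancel(order #1): fills=none; bids=[#5:6@97] asks=[#3:4@100 #2:5@105]
After op 7 [order #6] limit_buy(price=98, qty=2): fills=none; bids=[#6:2@98 #5:6@97] asks=[#3:4@100 #2:5@105]
After op 8 [order #7] limit_buy(price=100, qty=2): fills=#7x#3:2@100; bids=[#6:2@98 #5:6@97] asks=[#3:2@100 #2:5@105]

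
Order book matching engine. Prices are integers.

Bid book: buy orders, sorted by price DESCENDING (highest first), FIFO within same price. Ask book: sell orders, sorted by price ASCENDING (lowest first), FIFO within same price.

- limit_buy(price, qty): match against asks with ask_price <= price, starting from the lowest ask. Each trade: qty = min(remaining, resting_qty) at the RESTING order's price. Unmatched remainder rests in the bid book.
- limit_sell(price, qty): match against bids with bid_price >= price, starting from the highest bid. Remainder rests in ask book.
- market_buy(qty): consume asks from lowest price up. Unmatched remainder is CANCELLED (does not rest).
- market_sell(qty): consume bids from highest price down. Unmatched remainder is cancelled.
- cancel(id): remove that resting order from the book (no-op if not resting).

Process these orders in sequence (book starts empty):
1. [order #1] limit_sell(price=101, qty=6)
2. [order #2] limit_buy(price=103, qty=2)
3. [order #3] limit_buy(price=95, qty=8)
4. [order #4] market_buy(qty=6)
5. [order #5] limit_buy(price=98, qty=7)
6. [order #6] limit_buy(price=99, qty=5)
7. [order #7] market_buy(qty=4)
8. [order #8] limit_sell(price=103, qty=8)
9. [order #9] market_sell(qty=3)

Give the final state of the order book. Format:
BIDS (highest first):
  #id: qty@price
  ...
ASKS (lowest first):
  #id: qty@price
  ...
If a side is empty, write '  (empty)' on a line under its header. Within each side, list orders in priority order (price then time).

Answer: BIDS (highest first):
  #6: 2@99
  #5: 7@98
  #3: 8@95
ASKS (lowest first):
  #8: 8@103

Derivation:
After op 1 [order #1] limit_sell(price=101, qty=6): fills=none; bids=[-] asks=[#1:6@101]
After op 2 [order #2] limit_buy(price=103, qty=2): fills=#2x#1:2@101; bids=[-] asks=[#1:4@101]
After op 3 [order #3] limit_buy(price=95, qty=8): fills=none; bids=[#3:8@95] asks=[#1:4@101]
After op 4 [order #4] market_buy(qty=6): fills=#4x#1:4@101; bids=[#3:8@95] asks=[-]
After op 5 [order #5] limit_buy(price=98, qty=7): fills=none; bids=[#5:7@98 #3:8@95] asks=[-]
After op 6 [order #6] limit_buy(price=99, qty=5): fills=none; bids=[#6:5@99 #5:7@98 #3:8@95] asks=[-]
After op 7 [order #7] market_buy(qty=4): fills=none; bids=[#6:5@99 #5:7@98 #3:8@95] asks=[-]
After op 8 [order #8] limit_sell(price=103, qty=8): fills=none; bids=[#6:5@99 #5:7@98 #3:8@95] asks=[#8:8@103]
After op 9 [order #9] market_sell(qty=3): fills=#6x#9:3@99; bids=[#6:2@99 #5:7@98 #3:8@95] asks=[#8:8@103]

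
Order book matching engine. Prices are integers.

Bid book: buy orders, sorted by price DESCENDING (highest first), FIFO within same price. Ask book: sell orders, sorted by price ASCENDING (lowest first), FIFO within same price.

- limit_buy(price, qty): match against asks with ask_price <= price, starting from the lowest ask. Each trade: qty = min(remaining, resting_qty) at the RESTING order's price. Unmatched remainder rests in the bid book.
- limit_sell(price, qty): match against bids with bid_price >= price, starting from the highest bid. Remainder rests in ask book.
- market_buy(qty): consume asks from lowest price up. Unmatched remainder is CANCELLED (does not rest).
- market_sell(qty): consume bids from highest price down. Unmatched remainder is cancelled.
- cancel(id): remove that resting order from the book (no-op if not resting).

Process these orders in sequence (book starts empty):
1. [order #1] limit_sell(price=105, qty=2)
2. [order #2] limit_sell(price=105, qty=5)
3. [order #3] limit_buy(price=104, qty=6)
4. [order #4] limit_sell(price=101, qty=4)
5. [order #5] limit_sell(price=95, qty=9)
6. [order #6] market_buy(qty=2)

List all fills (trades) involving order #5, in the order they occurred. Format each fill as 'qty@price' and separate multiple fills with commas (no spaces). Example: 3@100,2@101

After op 1 [order #1] limit_sell(price=105, qty=2): fills=none; bids=[-] asks=[#1:2@105]
After op 2 [order #2] limit_sell(price=105, qty=5): fills=none; bids=[-] asks=[#1:2@105 #2:5@105]
After op 3 [order #3] limit_buy(price=104, qty=6): fills=none; bids=[#3:6@104] asks=[#1:2@105 #2:5@105]
After op 4 [order #4] limit_sell(price=101, qty=4): fills=#3x#4:4@104; bids=[#3:2@104] asks=[#1:2@105 #2:5@105]
After op 5 [order #5] limit_sell(price=95, qty=9): fills=#3x#5:2@104; bids=[-] asks=[#5:7@95 #1:2@105 #2:5@105]
After op 6 [order #6] market_buy(qty=2): fills=#6x#5:2@95; bids=[-] asks=[#5:5@95 #1:2@105 #2:5@105]

Answer: 2@104,2@95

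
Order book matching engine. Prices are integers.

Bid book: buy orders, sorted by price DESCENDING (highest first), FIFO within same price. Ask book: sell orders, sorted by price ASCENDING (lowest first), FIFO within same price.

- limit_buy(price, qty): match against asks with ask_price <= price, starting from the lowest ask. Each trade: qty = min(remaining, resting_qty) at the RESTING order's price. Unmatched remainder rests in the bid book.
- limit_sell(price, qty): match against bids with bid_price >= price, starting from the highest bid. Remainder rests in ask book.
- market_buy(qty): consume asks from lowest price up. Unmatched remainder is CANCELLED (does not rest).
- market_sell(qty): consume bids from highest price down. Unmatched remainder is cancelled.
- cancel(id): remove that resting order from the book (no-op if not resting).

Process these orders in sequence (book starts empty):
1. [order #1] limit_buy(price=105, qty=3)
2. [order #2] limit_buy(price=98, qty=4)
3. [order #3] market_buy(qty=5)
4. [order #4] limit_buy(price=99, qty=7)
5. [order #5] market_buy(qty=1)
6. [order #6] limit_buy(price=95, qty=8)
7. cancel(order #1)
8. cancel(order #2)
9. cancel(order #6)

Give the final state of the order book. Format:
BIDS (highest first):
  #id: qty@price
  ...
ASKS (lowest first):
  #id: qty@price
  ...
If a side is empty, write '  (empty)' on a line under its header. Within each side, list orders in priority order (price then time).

After op 1 [order #1] limit_buy(price=105, qty=3): fills=none; bids=[#1:3@105] asks=[-]
After op 2 [order #2] limit_buy(price=98, qty=4): fills=none; bids=[#1:3@105 #2:4@98] asks=[-]
After op 3 [order #3] market_buy(qty=5): fills=none; bids=[#1:3@105 #2:4@98] asks=[-]
After op 4 [order #4] limit_buy(price=99, qty=7): fills=none; bids=[#1:3@105 #4:7@99 #2:4@98] asks=[-]
After op 5 [order #5] market_buy(qty=1): fills=none; bids=[#1:3@105 #4:7@99 #2:4@98] asks=[-]
After op 6 [order #6] limit_buy(price=95, qty=8): fills=none; bids=[#1:3@105 #4:7@99 #2:4@98 #6:8@95] asks=[-]
After op 7 cancel(order #1): fills=none; bids=[#4:7@99 #2:4@98 #6:8@95] asks=[-]
After op 8 cancel(order #2): fills=none; bids=[#4:7@99 #6:8@95] asks=[-]
After op 9 cancel(order #6): fills=none; bids=[#4:7@99] asks=[-]

Answer: BIDS (highest first):
  #4: 7@99
ASKS (lowest first):
  (empty)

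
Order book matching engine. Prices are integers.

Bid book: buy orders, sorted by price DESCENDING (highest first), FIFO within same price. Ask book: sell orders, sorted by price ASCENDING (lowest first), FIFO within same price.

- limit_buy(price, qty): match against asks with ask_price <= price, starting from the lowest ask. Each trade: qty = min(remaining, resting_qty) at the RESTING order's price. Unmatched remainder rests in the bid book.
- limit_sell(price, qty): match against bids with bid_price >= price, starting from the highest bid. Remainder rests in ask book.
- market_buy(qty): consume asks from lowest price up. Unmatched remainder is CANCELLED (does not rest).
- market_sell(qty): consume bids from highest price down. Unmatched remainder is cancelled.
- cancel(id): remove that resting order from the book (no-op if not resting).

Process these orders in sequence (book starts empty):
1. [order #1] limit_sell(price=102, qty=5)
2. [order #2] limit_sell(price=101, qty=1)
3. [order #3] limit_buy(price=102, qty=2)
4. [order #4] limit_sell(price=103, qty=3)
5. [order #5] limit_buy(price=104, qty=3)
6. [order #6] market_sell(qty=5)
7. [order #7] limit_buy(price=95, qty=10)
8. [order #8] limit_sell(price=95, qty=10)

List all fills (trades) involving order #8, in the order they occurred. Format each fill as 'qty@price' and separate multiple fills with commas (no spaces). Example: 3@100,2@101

Answer: 10@95

Derivation:
After op 1 [order #1] limit_sell(price=102, qty=5): fills=none; bids=[-] asks=[#1:5@102]
After op 2 [order #2] limit_sell(price=101, qty=1): fills=none; bids=[-] asks=[#2:1@101 #1:5@102]
After op 3 [order #3] limit_buy(price=102, qty=2): fills=#3x#2:1@101 #3x#1:1@102; bids=[-] asks=[#1:4@102]
After op 4 [order #4] limit_sell(price=103, qty=3): fills=none; bids=[-] asks=[#1:4@102 #4:3@103]
After op 5 [order #5] limit_buy(price=104, qty=3): fills=#5x#1:3@102; bids=[-] asks=[#1:1@102 #4:3@103]
After op 6 [order #6] market_sell(qty=5): fills=none; bids=[-] asks=[#1:1@102 #4:3@103]
After op 7 [order #7] limit_buy(price=95, qty=10): fills=none; bids=[#7:10@95] asks=[#1:1@102 #4:3@103]
After op 8 [order #8] limit_sell(price=95, qty=10): fills=#7x#8:10@95; bids=[-] asks=[#1:1@102 #4:3@103]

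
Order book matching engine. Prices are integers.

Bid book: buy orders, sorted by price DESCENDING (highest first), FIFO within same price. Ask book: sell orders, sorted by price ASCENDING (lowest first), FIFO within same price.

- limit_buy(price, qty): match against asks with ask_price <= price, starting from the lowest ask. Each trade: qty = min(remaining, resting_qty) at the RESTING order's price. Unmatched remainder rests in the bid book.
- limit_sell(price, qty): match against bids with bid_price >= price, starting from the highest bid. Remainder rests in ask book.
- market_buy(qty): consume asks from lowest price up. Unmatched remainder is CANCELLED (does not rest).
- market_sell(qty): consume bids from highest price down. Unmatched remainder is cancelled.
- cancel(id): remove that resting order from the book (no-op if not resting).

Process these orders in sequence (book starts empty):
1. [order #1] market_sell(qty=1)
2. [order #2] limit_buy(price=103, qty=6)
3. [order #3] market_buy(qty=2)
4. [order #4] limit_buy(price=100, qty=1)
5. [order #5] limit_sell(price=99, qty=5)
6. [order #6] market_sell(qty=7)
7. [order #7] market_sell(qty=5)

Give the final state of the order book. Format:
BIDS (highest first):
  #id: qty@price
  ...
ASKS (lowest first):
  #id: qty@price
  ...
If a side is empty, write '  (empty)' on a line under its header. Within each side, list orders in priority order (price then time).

Answer: BIDS (highest first):
  (empty)
ASKS (lowest first):
  (empty)

Derivation:
After op 1 [order #1] market_sell(qty=1): fills=none; bids=[-] asks=[-]
After op 2 [order #2] limit_buy(price=103, qty=6): fills=none; bids=[#2:6@103] asks=[-]
After op 3 [order #3] market_buy(qty=2): fills=none; bids=[#2:6@103] asks=[-]
After op 4 [order #4] limit_buy(price=100, qty=1): fills=none; bids=[#2:6@103 #4:1@100] asks=[-]
After op 5 [order #5] limit_sell(price=99, qty=5): fills=#2x#5:5@103; bids=[#2:1@103 #4:1@100] asks=[-]
After op 6 [order #6] market_sell(qty=7): fills=#2x#6:1@103 #4x#6:1@100; bids=[-] asks=[-]
After op 7 [order #7] market_sell(qty=5): fills=none; bids=[-] asks=[-]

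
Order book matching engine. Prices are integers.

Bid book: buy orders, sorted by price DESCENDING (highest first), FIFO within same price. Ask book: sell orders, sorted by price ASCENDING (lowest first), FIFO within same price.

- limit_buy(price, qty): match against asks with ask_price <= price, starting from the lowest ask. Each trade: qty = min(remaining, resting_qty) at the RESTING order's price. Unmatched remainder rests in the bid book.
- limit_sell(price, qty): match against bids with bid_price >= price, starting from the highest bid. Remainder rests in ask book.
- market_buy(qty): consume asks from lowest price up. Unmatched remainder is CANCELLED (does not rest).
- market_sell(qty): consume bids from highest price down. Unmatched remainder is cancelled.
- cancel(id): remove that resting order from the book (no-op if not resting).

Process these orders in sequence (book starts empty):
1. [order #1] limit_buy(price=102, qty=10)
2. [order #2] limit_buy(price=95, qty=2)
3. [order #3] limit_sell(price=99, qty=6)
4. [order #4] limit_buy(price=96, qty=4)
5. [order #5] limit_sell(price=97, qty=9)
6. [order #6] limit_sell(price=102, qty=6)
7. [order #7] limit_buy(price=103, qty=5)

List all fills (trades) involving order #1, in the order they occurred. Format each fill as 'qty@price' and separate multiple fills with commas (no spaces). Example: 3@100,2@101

After op 1 [order #1] limit_buy(price=102, qty=10): fills=none; bids=[#1:10@102] asks=[-]
After op 2 [order #2] limit_buy(price=95, qty=2): fills=none; bids=[#1:10@102 #2:2@95] asks=[-]
After op 3 [order #3] limit_sell(price=99, qty=6): fills=#1x#3:6@102; bids=[#1:4@102 #2:2@95] asks=[-]
After op 4 [order #4] limit_buy(price=96, qty=4): fills=none; bids=[#1:4@102 #4:4@96 #2:2@95] asks=[-]
After op 5 [order #5] limit_sell(price=97, qty=9): fills=#1x#5:4@102; bids=[#4:4@96 #2:2@95] asks=[#5:5@97]
After op 6 [order #6] limit_sell(price=102, qty=6): fills=none; bids=[#4:4@96 #2:2@95] asks=[#5:5@97 #6:6@102]
After op 7 [order #7] limit_buy(price=103, qty=5): fills=#7x#5:5@97; bids=[#4:4@96 #2:2@95] asks=[#6:6@102]

Answer: 6@102,4@102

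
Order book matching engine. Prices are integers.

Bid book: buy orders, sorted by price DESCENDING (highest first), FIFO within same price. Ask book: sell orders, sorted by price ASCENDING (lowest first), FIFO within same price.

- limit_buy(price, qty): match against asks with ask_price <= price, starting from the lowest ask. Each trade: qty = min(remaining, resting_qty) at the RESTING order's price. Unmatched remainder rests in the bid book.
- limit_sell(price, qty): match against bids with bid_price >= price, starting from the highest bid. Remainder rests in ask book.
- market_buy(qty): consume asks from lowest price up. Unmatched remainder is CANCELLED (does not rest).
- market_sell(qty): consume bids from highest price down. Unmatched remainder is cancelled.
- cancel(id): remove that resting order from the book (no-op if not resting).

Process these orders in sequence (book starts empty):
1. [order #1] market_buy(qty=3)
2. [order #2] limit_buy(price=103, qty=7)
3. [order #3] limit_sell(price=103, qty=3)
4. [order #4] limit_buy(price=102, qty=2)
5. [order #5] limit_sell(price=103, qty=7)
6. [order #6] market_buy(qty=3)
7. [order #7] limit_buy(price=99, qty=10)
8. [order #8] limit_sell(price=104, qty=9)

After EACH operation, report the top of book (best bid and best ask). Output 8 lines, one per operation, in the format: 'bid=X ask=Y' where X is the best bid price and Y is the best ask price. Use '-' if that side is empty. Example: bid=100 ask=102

Answer: bid=- ask=-
bid=103 ask=-
bid=103 ask=-
bid=103 ask=-
bid=102 ask=103
bid=102 ask=-
bid=102 ask=-
bid=102 ask=104

Derivation:
After op 1 [order #1] market_buy(qty=3): fills=none; bids=[-] asks=[-]
After op 2 [order #2] limit_buy(price=103, qty=7): fills=none; bids=[#2:7@103] asks=[-]
After op 3 [order #3] limit_sell(price=103, qty=3): fills=#2x#3:3@103; bids=[#2:4@103] asks=[-]
After op 4 [order #4] limit_buy(price=102, qty=2): fills=none; bids=[#2:4@103 #4:2@102] asks=[-]
After op 5 [order #5] limit_sell(price=103, qty=7): fills=#2x#5:4@103; bids=[#4:2@102] asks=[#5:3@103]
After op 6 [order #6] market_buy(qty=3): fills=#6x#5:3@103; bids=[#4:2@102] asks=[-]
After op 7 [order #7] limit_buy(price=99, qty=10): fills=none; bids=[#4:2@102 #7:10@99] asks=[-]
After op 8 [order #8] limit_sell(price=104, qty=9): fills=none; bids=[#4:2@102 #7:10@99] asks=[#8:9@104]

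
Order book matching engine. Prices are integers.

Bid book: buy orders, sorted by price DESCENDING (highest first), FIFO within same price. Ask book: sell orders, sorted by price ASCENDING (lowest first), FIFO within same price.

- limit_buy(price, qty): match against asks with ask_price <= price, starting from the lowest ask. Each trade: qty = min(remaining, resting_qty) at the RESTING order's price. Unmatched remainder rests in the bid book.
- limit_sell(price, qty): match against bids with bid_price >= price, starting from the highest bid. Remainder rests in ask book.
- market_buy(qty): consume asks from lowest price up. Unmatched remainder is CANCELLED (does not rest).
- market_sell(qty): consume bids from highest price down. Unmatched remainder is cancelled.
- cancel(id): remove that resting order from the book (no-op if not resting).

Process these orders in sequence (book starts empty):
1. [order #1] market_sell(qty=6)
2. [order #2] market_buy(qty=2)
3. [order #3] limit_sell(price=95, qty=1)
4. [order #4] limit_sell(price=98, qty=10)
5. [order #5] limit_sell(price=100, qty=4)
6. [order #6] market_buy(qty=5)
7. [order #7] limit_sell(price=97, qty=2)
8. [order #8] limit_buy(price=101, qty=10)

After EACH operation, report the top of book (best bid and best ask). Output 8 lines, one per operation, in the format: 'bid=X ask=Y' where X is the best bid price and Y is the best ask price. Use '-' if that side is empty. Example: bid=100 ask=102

After op 1 [order #1] market_sell(qty=6): fills=none; bids=[-] asks=[-]
After op 2 [order #2] market_buy(qty=2): fills=none; bids=[-] asks=[-]
After op 3 [order #3] limit_sell(price=95, qty=1): fills=none; bids=[-] asks=[#3:1@95]
After op 4 [order #4] limit_sell(price=98, qty=10): fills=none; bids=[-] asks=[#3:1@95 #4:10@98]
After op 5 [order #5] limit_sell(price=100, qty=4): fills=none; bids=[-] asks=[#3:1@95 #4:10@98 #5:4@100]
After op 6 [order #6] market_buy(qty=5): fills=#6x#3:1@95 #6x#4:4@98; bids=[-] asks=[#4:6@98 #5:4@100]
After op 7 [order #7] limit_sell(price=97, qty=2): fills=none; bids=[-] asks=[#7:2@97 #4:6@98 #5:4@100]
After op 8 [order #8] limit_buy(price=101, qty=10): fills=#8x#7:2@97 #8x#4:6@98 #8x#5:2@100; bids=[-] asks=[#5:2@100]

Answer: bid=- ask=-
bid=- ask=-
bid=- ask=95
bid=- ask=95
bid=- ask=95
bid=- ask=98
bid=- ask=97
bid=- ask=100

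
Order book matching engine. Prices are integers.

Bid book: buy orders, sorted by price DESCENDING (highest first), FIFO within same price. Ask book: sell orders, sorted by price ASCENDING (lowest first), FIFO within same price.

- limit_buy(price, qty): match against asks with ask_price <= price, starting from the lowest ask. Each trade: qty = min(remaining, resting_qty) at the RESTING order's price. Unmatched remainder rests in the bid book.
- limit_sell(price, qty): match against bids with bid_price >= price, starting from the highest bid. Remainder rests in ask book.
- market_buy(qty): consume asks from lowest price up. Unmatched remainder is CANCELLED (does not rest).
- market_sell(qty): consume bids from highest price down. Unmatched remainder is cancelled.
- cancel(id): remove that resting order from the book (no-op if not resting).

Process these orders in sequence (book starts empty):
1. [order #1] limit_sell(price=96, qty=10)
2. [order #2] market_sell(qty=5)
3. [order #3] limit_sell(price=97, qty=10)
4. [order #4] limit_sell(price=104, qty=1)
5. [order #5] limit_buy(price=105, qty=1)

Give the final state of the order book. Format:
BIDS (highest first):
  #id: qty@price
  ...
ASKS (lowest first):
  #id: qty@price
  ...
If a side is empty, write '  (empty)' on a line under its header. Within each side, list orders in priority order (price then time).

After op 1 [order #1] limit_sell(price=96, qty=10): fills=none; bids=[-] asks=[#1:10@96]
After op 2 [order #2] market_sell(qty=5): fills=none; bids=[-] asks=[#1:10@96]
After op 3 [order #3] limit_sell(price=97, qty=10): fills=none; bids=[-] asks=[#1:10@96 #3:10@97]
After op 4 [order #4] limit_sell(price=104, qty=1): fills=none; bids=[-] asks=[#1:10@96 #3:10@97 #4:1@104]
After op 5 [order #5] limit_buy(price=105, qty=1): fills=#5x#1:1@96; bids=[-] asks=[#1:9@96 #3:10@97 #4:1@104]

Answer: BIDS (highest first):
  (empty)
ASKS (lowest first):
  #1: 9@96
  #3: 10@97
  #4: 1@104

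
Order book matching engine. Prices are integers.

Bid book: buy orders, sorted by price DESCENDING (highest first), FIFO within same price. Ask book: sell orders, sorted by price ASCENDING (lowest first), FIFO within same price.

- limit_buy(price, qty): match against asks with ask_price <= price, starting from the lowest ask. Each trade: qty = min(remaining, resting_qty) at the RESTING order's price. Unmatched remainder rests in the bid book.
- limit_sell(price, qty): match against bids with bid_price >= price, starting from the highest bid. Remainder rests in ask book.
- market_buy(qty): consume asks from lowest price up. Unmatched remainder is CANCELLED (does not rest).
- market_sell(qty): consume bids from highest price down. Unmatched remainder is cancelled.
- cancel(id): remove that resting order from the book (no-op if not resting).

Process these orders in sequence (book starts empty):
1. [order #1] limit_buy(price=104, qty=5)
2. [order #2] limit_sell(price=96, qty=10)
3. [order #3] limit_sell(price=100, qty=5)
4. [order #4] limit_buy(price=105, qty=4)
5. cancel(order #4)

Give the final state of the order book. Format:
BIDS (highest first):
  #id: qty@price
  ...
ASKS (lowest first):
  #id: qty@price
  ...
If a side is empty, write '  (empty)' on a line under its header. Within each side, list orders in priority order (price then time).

Answer: BIDS (highest first):
  (empty)
ASKS (lowest first):
  #2: 1@96
  #3: 5@100

Derivation:
After op 1 [order #1] limit_buy(price=104, qty=5): fills=none; bids=[#1:5@104] asks=[-]
After op 2 [order #2] limit_sell(price=96, qty=10): fills=#1x#2:5@104; bids=[-] asks=[#2:5@96]
After op 3 [order #3] limit_sell(price=100, qty=5): fills=none; bids=[-] asks=[#2:5@96 #3:5@100]
After op 4 [order #4] limit_buy(price=105, qty=4): fills=#4x#2:4@96; bids=[-] asks=[#2:1@96 #3:5@100]
After op 5 cancel(order #4): fills=none; bids=[-] asks=[#2:1@96 #3:5@100]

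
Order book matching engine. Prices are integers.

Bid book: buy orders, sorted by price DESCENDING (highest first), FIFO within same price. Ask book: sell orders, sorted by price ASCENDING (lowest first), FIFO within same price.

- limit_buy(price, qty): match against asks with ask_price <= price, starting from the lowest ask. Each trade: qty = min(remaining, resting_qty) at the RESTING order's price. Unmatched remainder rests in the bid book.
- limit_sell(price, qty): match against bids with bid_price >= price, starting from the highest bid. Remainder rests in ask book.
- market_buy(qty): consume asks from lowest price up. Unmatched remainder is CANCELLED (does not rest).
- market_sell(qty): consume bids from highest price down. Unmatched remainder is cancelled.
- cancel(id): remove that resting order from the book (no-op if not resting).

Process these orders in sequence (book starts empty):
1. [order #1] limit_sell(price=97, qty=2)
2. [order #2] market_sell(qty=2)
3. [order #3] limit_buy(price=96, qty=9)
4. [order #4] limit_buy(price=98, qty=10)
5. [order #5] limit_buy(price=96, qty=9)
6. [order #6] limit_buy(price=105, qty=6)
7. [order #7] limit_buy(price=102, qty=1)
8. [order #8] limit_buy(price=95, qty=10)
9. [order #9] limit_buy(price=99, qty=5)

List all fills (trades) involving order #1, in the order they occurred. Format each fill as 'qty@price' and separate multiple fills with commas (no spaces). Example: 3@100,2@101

Answer: 2@97

Derivation:
After op 1 [order #1] limit_sell(price=97, qty=2): fills=none; bids=[-] asks=[#1:2@97]
After op 2 [order #2] market_sell(qty=2): fills=none; bids=[-] asks=[#1:2@97]
After op 3 [order #3] limit_buy(price=96, qty=9): fills=none; bids=[#3:9@96] asks=[#1:2@97]
After op 4 [order #4] limit_buy(price=98, qty=10): fills=#4x#1:2@97; bids=[#4:8@98 #3:9@96] asks=[-]
After op 5 [order #5] limit_buy(price=96, qty=9): fills=none; bids=[#4:8@98 #3:9@96 #5:9@96] asks=[-]
After op 6 [order #6] limit_buy(price=105, qty=6): fills=none; bids=[#6:6@105 #4:8@98 #3:9@96 #5:9@96] asks=[-]
After op 7 [order #7] limit_buy(price=102, qty=1): fills=none; bids=[#6:6@105 #7:1@102 #4:8@98 #3:9@96 #5:9@96] asks=[-]
After op 8 [order #8] limit_buy(price=95, qty=10): fills=none; bids=[#6:6@105 #7:1@102 #4:8@98 #3:9@96 #5:9@96 #8:10@95] asks=[-]
After op 9 [order #9] limit_buy(price=99, qty=5): fills=none; bids=[#6:6@105 #7:1@102 #9:5@99 #4:8@98 #3:9@96 #5:9@96 #8:10@95] asks=[-]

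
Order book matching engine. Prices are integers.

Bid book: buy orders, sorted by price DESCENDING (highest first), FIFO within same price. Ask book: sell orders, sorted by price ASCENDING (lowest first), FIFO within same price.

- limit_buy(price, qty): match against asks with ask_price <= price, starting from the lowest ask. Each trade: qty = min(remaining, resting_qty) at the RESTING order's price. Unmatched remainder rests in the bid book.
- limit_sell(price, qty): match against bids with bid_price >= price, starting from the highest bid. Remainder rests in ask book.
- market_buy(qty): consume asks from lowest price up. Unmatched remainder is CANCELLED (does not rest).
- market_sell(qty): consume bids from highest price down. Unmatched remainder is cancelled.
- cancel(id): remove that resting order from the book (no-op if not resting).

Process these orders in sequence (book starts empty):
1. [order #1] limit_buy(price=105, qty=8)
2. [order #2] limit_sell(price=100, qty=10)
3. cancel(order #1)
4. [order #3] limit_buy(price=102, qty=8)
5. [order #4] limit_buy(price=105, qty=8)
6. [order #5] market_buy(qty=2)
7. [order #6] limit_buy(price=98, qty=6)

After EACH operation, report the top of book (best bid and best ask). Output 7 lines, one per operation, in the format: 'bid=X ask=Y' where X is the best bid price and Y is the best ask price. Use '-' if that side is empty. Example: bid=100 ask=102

Answer: bid=105 ask=-
bid=- ask=100
bid=- ask=100
bid=102 ask=-
bid=105 ask=-
bid=105 ask=-
bid=105 ask=-

Derivation:
After op 1 [order #1] limit_buy(price=105, qty=8): fills=none; bids=[#1:8@105] asks=[-]
After op 2 [order #2] limit_sell(price=100, qty=10): fills=#1x#2:8@105; bids=[-] asks=[#2:2@100]
After op 3 cancel(order #1): fills=none; bids=[-] asks=[#2:2@100]
After op 4 [order #3] limit_buy(price=102, qty=8): fills=#3x#2:2@100; bids=[#3:6@102] asks=[-]
After op 5 [order #4] limit_buy(price=105, qty=8): fills=none; bids=[#4:8@105 #3:6@102] asks=[-]
After op 6 [order #5] market_buy(qty=2): fills=none; bids=[#4:8@105 #3:6@102] asks=[-]
After op 7 [order #6] limit_buy(price=98, qty=6): fills=none; bids=[#4:8@105 #3:6@102 #6:6@98] asks=[-]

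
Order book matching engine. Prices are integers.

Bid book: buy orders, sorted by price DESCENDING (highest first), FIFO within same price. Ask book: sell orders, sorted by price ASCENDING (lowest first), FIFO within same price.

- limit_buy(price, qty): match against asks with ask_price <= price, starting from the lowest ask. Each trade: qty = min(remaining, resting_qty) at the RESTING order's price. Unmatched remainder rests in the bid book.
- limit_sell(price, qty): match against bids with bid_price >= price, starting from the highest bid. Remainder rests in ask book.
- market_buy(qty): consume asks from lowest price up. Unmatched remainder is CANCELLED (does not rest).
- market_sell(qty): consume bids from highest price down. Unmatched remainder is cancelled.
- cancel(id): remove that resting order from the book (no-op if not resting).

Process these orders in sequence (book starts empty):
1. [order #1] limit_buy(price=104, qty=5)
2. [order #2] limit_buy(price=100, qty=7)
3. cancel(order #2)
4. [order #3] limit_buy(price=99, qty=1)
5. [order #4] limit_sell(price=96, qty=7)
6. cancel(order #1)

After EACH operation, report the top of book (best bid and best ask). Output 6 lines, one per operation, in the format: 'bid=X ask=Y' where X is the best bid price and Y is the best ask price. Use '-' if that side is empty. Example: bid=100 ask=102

After op 1 [order #1] limit_buy(price=104, qty=5): fills=none; bids=[#1:5@104] asks=[-]
After op 2 [order #2] limit_buy(price=100, qty=7): fills=none; bids=[#1:5@104 #2:7@100] asks=[-]
After op 3 cancel(order #2): fills=none; bids=[#1:5@104] asks=[-]
After op 4 [order #3] limit_buy(price=99, qty=1): fills=none; bids=[#1:5@104 #3:1@99] asks=[-]
After op 5 [order #4] limit_sell(price=96, qty=7): fills=#1x#4:5@104 #3x#4:1@99; bids=[-] asks=[#4:1@96]
After op 6 cancel(order #1): fills=none; bids=[-] asks=[#4:1@96]

Answer: bid=104 ask=-
bid=104 ask=-
bid=104 ask=-
bid=104 ask=-
bid=- ask=96
bid=- ask=96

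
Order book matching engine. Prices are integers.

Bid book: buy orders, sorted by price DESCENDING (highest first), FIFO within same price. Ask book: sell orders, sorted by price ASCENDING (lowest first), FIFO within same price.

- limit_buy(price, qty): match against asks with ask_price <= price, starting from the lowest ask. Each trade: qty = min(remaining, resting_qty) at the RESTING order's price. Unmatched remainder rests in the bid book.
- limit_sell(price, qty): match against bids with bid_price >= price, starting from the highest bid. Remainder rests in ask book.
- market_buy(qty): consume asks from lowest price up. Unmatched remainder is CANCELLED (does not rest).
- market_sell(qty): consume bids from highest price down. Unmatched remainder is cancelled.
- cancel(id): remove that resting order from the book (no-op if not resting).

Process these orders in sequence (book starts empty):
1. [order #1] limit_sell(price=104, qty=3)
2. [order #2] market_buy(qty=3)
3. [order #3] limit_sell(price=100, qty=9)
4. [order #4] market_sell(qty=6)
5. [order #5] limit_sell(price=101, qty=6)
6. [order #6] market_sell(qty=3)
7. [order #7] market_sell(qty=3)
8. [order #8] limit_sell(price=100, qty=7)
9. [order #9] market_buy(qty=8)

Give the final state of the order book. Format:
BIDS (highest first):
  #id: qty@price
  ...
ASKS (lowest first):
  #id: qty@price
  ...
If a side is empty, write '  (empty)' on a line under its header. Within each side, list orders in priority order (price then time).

Answer: BIDS (highest first):
  (empty)
ASKS (lowest first):
  #3: 1@100
  #8: 7@100
  #5: 6@101

Derivation:
After op 1 [order #1] limit_sell(price=104, qty=3): fills=none; bids=[-] asks=[#1:3@104]
After op 2 [order #2] market_buy(qty=3): fills=#2x#1:3@104; bids=[-] asks=[-]
After op 3 [order #3] limit_sell(price=100, qty=9): fills=none; bids=[-] asks=[#3:9@100]
After op 4 [order #4] market_sell(qty=6): fills=none; bids=[-] asks=[#3:9@100]
After op 5 [order #5] limit_sell(price=101, qty=6): fills=none; bids=[-] asks=[#3:9@100 #5:6@101]
After op 6 [order #6] market_sell(qty=3): fills=none; bids=[-] asks=[#3:9@100 #5:6@101]
After op 7 [order #7] market_sell(qty=3): fills=none; bids=[-] asks=[#3:9@100 #5:6@101]
After op 8 [order #8] limit_sell(price=100, qty=7): fills=none; bids=[-] asks=[#3:9@100 #8:7@100 #5:6@101]
After op 9 [order #9] market_buy(qty=8): fills=#9x#3:8@100; bids=[-] asks=[#3:1@100 #8:7@100 #5:6@101]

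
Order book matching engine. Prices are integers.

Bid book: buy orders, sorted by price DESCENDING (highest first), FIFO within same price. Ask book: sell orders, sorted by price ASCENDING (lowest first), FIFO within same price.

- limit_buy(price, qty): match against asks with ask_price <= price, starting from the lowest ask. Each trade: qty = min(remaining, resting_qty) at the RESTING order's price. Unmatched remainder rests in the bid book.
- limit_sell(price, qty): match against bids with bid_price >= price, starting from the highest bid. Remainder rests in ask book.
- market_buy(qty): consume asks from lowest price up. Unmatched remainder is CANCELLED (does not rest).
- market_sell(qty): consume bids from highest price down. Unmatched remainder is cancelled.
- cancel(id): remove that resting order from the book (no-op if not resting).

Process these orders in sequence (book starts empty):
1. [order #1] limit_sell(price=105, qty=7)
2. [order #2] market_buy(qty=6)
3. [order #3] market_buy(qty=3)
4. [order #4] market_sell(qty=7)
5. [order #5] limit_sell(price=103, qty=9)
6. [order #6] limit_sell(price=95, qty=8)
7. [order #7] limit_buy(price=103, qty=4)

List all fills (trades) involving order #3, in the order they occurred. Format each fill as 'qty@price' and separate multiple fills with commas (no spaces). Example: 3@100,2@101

Answer: 1@105

Derivation:
After op 1 [order #1] limit_sell(price=105, qty=7): fills=none; bids=[-] asks=[#1:7@105]
After op 2 [order #2] market_buy(qty=6): fills=#2x#1:6@105; bids=[-] asks=[#1:1@105]
After op 3 [order #3] market_buy(qty=3): fills=#3x#1:1@105; bids=[-] asks=[-]
After op 4 [order #4] market_sell(qty=7): fills=none; bids=[-] asks=[-]
After op 5 [order #5] limit_sell(price=103, qty=9): fills=none; bids=[-] asks=[#5:9@103]
After op 6 [order #6] limit_sell(price=95, qty=8): fills=none; bids=[-] asks=[#6:8@95 #5:9@103]
After op 7 [order #7] limit_buy(price=103, qty=4): fills=#7x#6:4@95; bids=[-] asks=[#6:4@95 #5:9@103]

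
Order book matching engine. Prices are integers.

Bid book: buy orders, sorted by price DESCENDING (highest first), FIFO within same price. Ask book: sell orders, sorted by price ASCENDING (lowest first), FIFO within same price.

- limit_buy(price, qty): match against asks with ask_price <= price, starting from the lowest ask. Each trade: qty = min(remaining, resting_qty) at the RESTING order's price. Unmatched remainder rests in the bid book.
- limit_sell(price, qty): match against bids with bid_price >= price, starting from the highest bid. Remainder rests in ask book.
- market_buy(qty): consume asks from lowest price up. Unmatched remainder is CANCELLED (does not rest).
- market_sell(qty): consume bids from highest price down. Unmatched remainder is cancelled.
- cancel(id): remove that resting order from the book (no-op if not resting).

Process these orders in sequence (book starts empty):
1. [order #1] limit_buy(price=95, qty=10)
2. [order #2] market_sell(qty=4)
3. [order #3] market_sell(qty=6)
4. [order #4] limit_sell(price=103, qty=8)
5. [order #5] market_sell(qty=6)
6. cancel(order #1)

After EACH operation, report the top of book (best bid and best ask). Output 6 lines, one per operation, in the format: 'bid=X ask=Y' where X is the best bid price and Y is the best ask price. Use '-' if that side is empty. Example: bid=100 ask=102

After op 1 [order #1] limit_buy(price=95, qty=10): fills=none; bids=[#1:10@95] asks=[-]
After op 2 [order #2] market_sell(qty=4): fills=#1x#2:4@95; bids=[#1:6@95] asks=[-]
After op 3 [order #3] market_sell(qty=6): fills=#1x#3:6@95; bids=[-] asks=[-]
After op 4 [order #4] limit_sell(price=103, qty=8): fills=none; bids=[-] asks=[#4:8@103]
After op 5 [order #5] market_sell(qty=6): fills=none; bids=[-] asks=[#4:8@103]
After op 6 cancel(order #1): fills=none; bids=[-] asks=[#4:8@103]

Answer: bid=95 ask=-
bid=95 ask=-
bid=- ask=-
bid=- ask=103
bid=- ask=103
bid=- ask=103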